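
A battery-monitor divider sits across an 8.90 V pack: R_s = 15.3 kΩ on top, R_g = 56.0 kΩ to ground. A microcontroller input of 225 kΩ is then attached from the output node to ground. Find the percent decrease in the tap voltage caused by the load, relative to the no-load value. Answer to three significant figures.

The divider's output (Thévenin) resistance is R_s‖R_g = 12.02 kΩ.
Fractional drop under load = R_th/(R_th + R_L) = 12.02 / (12.02 + 225) = 0.05070.
So the output falls by 5.07 %.

5.07 %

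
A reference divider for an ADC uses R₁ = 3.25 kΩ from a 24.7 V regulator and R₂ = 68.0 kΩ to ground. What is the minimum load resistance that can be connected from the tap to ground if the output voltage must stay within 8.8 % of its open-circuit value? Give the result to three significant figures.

Output resistance R_th = R₁‖R₂ = (3.25 × 68.0)/71.25 = 3.102 kΩ.
The fractional drop is R_th/(R_th + R_L); requiring this ≤ 0.0880 gives R_L ≥ R_th(1/0.0880 − 1) = 3.102 × 10.36 = 32.1 kΩ.

R_L(min) ≈ 32.1 kΩ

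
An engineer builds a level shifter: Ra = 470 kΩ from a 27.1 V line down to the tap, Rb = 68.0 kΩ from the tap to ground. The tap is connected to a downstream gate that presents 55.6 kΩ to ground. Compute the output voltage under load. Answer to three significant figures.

The load sits in parallel with Rb: Rb‖R_L = (68.0 × 55.6) / (68.0 + 55.6) = 30.59 kΩ.
V_out = 27.1 × 30.59 / (470 + 30.59) = 27.1 × 30.59/500.6 = 1.66 V.
(Unloaded it would have been 3.43 V.)

V_out ≈ 1.66 V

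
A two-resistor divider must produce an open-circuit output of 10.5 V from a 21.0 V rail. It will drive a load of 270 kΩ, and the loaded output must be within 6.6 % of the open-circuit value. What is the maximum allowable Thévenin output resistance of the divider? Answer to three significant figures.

Loading drop = R_th/(R_th + R_L) ≤ 0.0660, so R_th ≤ R_L · ε/(1−ε) = 270 kΩ × 0.0660/0.9340 = 19.1 kΩ.
(Any R1, R2 with R2/(R1+R2) = 0.500 and R1‖R2 ≤ 19.1 kΩ will meet the spec.)

R_th ≤ 19.1 kΩ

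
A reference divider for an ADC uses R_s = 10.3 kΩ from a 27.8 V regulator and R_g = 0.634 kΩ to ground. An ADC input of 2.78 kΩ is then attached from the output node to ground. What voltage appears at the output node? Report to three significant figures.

V_out ≈ 1.33 V

The load sits in parallel with R_g: R_g‖R_L = (634 × 2780) / (634 + 2780) = 516.3 Ω.
V_out = 27.8 × 516.3 / (10300 + 516.3) = 27.8 × 516.3/10820 = 1.33 V.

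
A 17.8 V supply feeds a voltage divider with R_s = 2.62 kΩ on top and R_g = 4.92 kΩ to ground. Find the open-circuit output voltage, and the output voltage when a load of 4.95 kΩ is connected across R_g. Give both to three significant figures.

Open-circuit: V = 17.8 × 4.92/(2.62 + 4.92) = 11.6 V.
With the load, R_g becomes R_g‖R_L = 2.467 kΩ, so V = 17.8 × 2.467/5.087 = 8.63 V.

Unloaded: 11.6 V; loaded: 8.63 V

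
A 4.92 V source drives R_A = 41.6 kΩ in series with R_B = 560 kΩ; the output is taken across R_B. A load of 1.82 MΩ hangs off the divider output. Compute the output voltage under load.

V_out ≈ 4.48 V

The load sits in parallel with R_B: R_B‖R_L = (560 × 1820) / (560 + 1820) = 428.2 kΩ.
V_out = 4.92 × 428.2 / (41.6 + 428.2) = 4.92 × 428.2/469.8 = 4.48 V.
(Unloaded it would have been 4.58 V.)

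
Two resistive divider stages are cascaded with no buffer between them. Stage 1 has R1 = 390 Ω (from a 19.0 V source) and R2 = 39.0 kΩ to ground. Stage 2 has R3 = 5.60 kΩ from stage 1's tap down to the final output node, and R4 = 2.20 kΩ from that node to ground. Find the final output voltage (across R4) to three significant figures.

V_out ≈ 5.06 V

Stage 2 presents R3+R4 = 7800 Ω as a load on stage 1's tap.
Stage 1's lower leg becomes R2‖(R3+R4) = 6500 Ω, so V_mid = 19.0 × 6500/6890 = 17.92 V.
Stage 2 is itself unloaded: V_out = V_mid × R4/(R3+R4) = 17.92 × 2200/7800 = 5.06 V.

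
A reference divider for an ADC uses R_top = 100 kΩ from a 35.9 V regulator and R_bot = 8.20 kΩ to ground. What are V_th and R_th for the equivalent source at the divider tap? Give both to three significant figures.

V_th is the open-circuit tap voltage: 35.9 × 8.20/(100 + 8.20) = 2.72 V.
With the supply zeroed, R_top and R_bot appear in parallel from the tap: R_th = R_top‖R_bot = (100 × 8.20)/108.2 = 7.58 kΩ.

V_th = 2.72 V, R_th = 7.58 kΩ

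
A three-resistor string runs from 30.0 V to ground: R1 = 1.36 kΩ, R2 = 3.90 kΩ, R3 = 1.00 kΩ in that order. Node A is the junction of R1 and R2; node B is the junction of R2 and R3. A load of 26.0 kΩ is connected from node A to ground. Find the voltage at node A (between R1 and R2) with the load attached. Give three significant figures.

V ≈ 22.6 V

Below node A the series string R2+R3 = 4.900 kΩ sits in parallel with the 26.0 kΩ load: 4.123 kΩ.
V_A = 30.0 × 4.123/(1.36 + 4.123) = 22.6 V.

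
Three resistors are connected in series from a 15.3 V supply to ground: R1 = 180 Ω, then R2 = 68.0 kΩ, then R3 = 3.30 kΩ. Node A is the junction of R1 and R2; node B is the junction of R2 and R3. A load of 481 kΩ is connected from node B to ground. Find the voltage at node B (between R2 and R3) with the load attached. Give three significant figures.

V ≈ 0.702 V

At node B, R3 is in parallel with the load: R3‖R_L = 3278 Ω.
Below node A the resistance is R2 + (R3‖R_L) = 71280 Ω, so V_A = 15.3 × 71280/71460 = 15.26 V.
Then V_B = V_A × (R3‖R_L)/(R2 + R3‖R_L) = 15.26 × 3278/71280 = 0.702 V.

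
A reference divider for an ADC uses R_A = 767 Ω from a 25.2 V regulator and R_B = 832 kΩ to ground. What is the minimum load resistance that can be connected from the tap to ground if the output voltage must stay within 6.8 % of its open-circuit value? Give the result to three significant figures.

R_L(min) ≈ 10.5 kΩ

Output resistance R_th = R_A‖R_B = (767 × 832000)/832800 = 766.3 Ω.
The fractional drop is R_th/(R_th + R_L); requiring this ≤ 0.0680 gives R_L ≥ R_th(1/0.0680 − 1) = 766.3 × 13.71 = 10.5 kΩ.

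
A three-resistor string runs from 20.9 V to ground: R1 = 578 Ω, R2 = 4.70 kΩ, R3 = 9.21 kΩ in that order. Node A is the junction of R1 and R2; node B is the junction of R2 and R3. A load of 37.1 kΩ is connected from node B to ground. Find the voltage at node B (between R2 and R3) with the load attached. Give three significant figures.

V ≈ 12.2 V

At node B, R3 is in parallel with the load: R3‖R_L = 7378 Ω.
Below node A the resistance is R2 + (R3‖R_L) = 12080 Ω, so V_A = 20.9 × 12080/12660 = 19.95 V.
Then V_B = V_A × (R3‖R_L)/(R2 + R3‖R_L) = 19.95 × 7378/12080 = 12.2 V.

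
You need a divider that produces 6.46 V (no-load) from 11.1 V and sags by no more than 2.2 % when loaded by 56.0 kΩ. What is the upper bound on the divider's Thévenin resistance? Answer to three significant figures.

R_th ≤ 1.26 kΩ

Loading drop = R_th/(R_th + R_L) ≤ 0.0220, so R_th ≤ R_L · ε/(1−ε) = 56.0 kΩ × 0.0220/0.9780 = 1.26 kΩ.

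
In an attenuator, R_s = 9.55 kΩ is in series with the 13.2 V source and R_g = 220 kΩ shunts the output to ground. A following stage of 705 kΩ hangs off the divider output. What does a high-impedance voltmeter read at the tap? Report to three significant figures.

The load sits in parallel with R_g: R_g‖R_L = (220 × 705) / (220 + 705) = 167.7 kΩ.
V_out = 13.2 × 167.7 / (9.55 + 167.7) = 13.2 × 167.7/177.2 = 12.5 V.

V_out ≈ 12.5 V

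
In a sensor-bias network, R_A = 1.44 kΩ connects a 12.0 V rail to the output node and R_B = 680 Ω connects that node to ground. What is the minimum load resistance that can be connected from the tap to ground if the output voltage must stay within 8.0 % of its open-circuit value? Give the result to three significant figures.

R_L(min) ≈ 5.31 kΩ

Output resistance R_th = R_A‖R_B = (1440 × 680)/2120 = 461.9 Ω.
The fractional drop is R_th/(R_th + R_L); requiring this ≤ 0.0800 gives R_L ≥ R_th(1/0.0800 − 1) = 461.9 × 11.50 = 5.31 kΩ.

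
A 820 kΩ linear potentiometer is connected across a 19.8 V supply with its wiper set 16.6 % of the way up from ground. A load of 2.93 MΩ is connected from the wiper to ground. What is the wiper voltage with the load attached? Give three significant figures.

The wiper splits the pot into (1−α)R = 683.9 kΩ above and αR = 136.1 kΩ below.
Lower section ‖ load = 130.1 kΩ.
V_wiper = 19.8 × 130.1/(683.9 + 130.1) = 3.16 V.

V ≈ 3.16 V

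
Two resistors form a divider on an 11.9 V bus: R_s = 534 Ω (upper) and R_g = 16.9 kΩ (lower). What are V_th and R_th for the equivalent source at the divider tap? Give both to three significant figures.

V_th = 11.5 V, R_th = 518 Ω

V_th is the open-circuit tap voltage: 11.9 × 16900/(534 + 16900) = 11.5 V.
With the supply zeroed, R_s and R_g appear in parallel from the tap: R_th = R_s‖R_g = (534 × 16900)/17430 = 518 Ω.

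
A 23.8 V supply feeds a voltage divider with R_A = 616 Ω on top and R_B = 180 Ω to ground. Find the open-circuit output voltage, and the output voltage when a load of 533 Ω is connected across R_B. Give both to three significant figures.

Open-circuit: V = 23.8 × 180/(616 + 180) = 5.38 V.
With the load, R_B becomes R_B‖R_L = 134.6 Ω, so V = 23.8 × 134.6/750.6 = 4.27 V.

Unloaded: 5.38 V; loaded: 4.27 V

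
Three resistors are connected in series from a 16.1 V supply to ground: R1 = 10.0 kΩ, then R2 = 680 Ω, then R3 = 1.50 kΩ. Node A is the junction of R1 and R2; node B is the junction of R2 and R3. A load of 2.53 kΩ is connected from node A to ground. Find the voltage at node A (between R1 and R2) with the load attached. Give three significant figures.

Below node A the series string R2+R3 = 2180 Ω sits in parallel with the 2530 Ω load: 1171 Ω.
V_A = 16.1 × 1171/(10000 + 1171) = 1.69 V.

V ≈ 1.69 V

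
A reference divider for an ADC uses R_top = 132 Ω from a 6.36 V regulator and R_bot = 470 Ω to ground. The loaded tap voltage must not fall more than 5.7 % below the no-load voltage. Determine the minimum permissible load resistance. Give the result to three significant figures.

R_L(min) ≈ 1.70 kΩ

Output resistance R_th = R_top‖R_bot = (132 × 470)/602.0 = 103.1 Ω.
The fractional drop is R_th/(R_th + R_L); requiring this ≤ 0.0570 gives R_L ≥ R_th(1/0.0570 − 1) = 103.1 × 16.54 = 1.70 kΩ.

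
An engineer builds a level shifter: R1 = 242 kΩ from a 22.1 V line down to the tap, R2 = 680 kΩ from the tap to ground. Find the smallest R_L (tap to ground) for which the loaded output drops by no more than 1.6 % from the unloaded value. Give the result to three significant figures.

Output resistance R_th = R1‖R2 = (242 × 680)/922.0 = 178.5 kΩ.
The fractional drop is R_th/(R_th + R_L); requiring this ≤ 0.0160 gives R_L ≥ R_th(1/0.0160 − 1) = 178.5 × 61.50 = 11.0 MΩ.

R_L(min) ≈ 11.0 MΩ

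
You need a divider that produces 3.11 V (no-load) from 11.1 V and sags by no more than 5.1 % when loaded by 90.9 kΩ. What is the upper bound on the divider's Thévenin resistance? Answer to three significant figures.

Loading drop = R_th/(R_th + R_L) ≤ 0.0510, so R_th ≤ R_L · ε/(1−ε) = 90.9 kΩ × 0.0510/0.9490 = 4.89 kΩ.
(Any R1, R2 with R2/(R1+R2) = 0.280 and R1‖R2 ≤ 4.89 kΩ will meet the spec.)

R_th ≤ 4.89 kΩ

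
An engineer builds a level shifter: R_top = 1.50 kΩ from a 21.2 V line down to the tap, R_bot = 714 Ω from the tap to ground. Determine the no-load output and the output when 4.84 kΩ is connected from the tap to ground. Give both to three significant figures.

Open-circuit: V = 21.2 × 714/(1500 + 714) = 6.84 V.
With the load, R_bot becomes R_bot‖R_L = 622.2 Ω, so V = 21.2 × 622.2/2122 = 6.22 V.

Unloaded: 6.84 V; loaded: 6.22 V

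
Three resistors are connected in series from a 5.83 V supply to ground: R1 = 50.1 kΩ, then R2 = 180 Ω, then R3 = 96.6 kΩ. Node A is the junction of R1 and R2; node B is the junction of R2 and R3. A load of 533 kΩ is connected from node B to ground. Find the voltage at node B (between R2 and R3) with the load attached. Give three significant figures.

V ≈ 3.61 V

At node B, R3 is in parallel with the load: R3‖R_L = 81780 Ω.
Below node A the resistance is R2 + (R3‖R_L) = 81960 Ω, so V_A = 5.83 × 81960/132100 = 3.618 V.
Then V_B = V_A × (R3‖R_L)/(R2 + R3‖R_L) = 3.618 × 81780/81960 = 3.61 V.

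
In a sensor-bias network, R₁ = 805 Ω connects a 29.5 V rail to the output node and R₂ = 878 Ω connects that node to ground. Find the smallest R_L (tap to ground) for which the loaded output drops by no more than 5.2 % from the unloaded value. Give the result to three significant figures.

R_L(min) ≈ 7.66 kΩ

Output resistance R_th = R₁‖R₂ = (805 × 878)/1683 = 420.0 Ω.
The fractional drop is R_th/(R_th + R_L); requiring this ≤ 0.0520 gives R_L ≥ R_th(1/0.0520 − 1) = 420.0 × 18.23 = 7.66 kΩ.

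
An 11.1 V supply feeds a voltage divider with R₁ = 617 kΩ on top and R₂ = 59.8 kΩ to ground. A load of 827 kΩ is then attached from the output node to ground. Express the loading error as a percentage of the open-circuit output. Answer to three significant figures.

The divider's output (Thévenin) resistance is R₁‖R₂ = 54.52 kΩ.
Fractional drop under load = R_th/(R_th + R_L) = 54.52 / (54.52 + 827) = 0.06184.
So the output falls by 6.18 %.

6.18 %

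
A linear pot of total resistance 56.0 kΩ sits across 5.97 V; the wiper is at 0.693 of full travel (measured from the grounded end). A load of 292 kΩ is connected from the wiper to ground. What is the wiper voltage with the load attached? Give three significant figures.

The wiper splits the pot into (1−α)R = 17.19 kΩ above and αR = 38.81 kΩ below.
Lower section ‖ load = 34.26 kΩ.
V_wiper = 5.97 × 34.26/(17.19 + 34.26) = 3.98 V.

V ≈ 3.98 V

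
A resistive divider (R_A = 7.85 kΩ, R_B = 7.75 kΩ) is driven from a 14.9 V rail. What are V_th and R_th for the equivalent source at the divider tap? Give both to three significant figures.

V_th = 7.40 V, R_th = 3.90 kΩ

V_th is the open-circuit tap voltage: 14.9 × 7.75/(7.85 + 7.75) = 7.40 V.
With the supply zeroed, R_A and R_B appear in parallel from the tap: R_th = R_A‖R_B = (7.85 × 7.75)/15.60 = 3.90 kΩ.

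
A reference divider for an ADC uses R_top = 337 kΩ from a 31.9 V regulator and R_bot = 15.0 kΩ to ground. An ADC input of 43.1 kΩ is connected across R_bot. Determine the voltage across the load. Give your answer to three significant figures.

V_out ≈ 1.02 V

The load sits in parallel with R_bot: R_bot‖R_L = (15.0 × 43.1) / (15.0 + 43.1) = 11.13 kΩ.
V_out = 31.9 × 11.13 / (337 + 11.13) = 31.9 × 11.13/348.1 = 1.02 V.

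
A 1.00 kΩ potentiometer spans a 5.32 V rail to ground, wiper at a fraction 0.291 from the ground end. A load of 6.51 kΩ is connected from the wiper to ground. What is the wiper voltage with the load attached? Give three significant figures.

The wiper splits the pot into (1−α)R = 709.0 Ω above and αR = 291.0 Ω below.
Lower section ‖ load = 278.5 Ω.
V_wiper = 5.32 × 278.5/(709.0 + 278.5) = 1.50 V.

V ≈ 1.50 V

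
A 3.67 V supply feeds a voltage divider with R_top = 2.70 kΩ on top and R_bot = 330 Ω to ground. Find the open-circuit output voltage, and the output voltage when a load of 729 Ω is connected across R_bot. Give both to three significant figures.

Unloaded: 0.400 V; loaded: 0.285 V

Open-circuit: V = 3.67 × 330/(2700 + 330) = 0.400 V.
With the load, R_bot becomes R_bot‖R_L = 227.2 Ω, so V = 3.67 × 227.2/2927 = 0.285 V.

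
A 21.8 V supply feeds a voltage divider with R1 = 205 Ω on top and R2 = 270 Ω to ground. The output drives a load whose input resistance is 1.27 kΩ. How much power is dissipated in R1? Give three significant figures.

Total resistance from the source is R1 + (R2‖R_L) = 427.7 Ω, so I = 21.8/427.7 Ω = 50.97 mA.
P = I²·R1 = (50.97 mA)² × 205 Ω = 533 mW.

P ≈ 533 mW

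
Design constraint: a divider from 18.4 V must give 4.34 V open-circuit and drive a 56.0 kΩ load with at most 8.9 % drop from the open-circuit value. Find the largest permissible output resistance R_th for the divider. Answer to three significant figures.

Loading drop = R_th/(R_th + R_L) ≤ 0.0890, so R_th ≤ R_L · ε/(1−ε) = 56.0 kΩ × 0.0890/0.9110 = 5.47 kΩ.

R_th ≤ 5.47 kΩ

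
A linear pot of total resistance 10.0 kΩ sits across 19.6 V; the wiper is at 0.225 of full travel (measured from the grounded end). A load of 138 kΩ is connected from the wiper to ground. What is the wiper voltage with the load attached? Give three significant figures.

V ≈ 4.35 V

The wiper splits the pot into (1−α)R = 7.750 kΩ above and αR = 2.250 kΩ below.
Lower section ‖ load = 2.214 kΩ.
V_wiper = 19.6 × 2.214/(7.750 + 2.214) = 4.35 V.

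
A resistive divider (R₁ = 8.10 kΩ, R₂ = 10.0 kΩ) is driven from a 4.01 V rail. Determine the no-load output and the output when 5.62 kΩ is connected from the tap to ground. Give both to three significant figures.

Open-circuit: V = 4.01 × 10.0/(8.10 + 10.0) = 2.22 V.
With the load, R₂ becomes R₂‖R_L = 3.598 kΩ, so V = 4.01 × 3.598/11.70 = 1.23 V.

Unloaded: 2.22 V; loaded: 1.23 V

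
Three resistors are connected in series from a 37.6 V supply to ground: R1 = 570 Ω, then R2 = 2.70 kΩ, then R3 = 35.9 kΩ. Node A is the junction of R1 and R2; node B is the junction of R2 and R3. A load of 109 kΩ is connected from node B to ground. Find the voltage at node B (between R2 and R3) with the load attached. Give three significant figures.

At node B, R3 is in parallel with the load: R3‖R_L = 27010 Ω.
Below node A the resistance is R2 + (R3‖R_L) = 29710 Ω, so V_A = 37.6 × 29710/30280 = 36.89 V.
Then V_B = V_A × (R3‖R_L)/(R2 + R3‖R_L) = 36.89 × 27010/29710 = 33.5 V.

V ≈ 33.5 V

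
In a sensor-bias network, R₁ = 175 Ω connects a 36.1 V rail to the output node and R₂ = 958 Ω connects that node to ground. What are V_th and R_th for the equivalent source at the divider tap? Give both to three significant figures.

V_th = 30.5 V, R_th = 148 Ω

V_th is the open-circuit tap voltage: 36.1 × 958/(175 + 958) = 30.5 V.
With the supply zeroed, R₁ and R₂ appear in parallel from the tap: R_th = R₁‖R₂ = (175 × 958)/1133 = 148 Ω.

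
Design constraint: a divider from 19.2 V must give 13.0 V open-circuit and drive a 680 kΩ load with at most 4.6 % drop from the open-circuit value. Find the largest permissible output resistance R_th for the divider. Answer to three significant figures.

Loading drop = R_th/(R_th + R_L) ≤ 0.0460, so R_th ≤ R_L · ε/(1−ε) = 680 kΩ × 0.0460/0.9540 = 32.8 kΩ.
(Any R1, R2 with R2/(R1+R2) = 0.677 and R1‖R2 ≤ 32.8 kΩ will meet the spec.)

R_th ≤ 32.8 kΩ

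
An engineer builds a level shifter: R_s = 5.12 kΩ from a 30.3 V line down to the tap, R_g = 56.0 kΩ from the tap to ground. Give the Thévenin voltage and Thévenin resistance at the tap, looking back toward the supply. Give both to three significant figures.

V_th = 27.8 V, R_th = 4.69 kΩ

V_th is the open-circuit tap voltage: 30.3 × 56.0/(5.12 + 56.0) = 27.8 V.
With the supply zeroed, R_s and R_g appear in parallel from the tap: R_th = R_s‖R_g = (5.12 × 56.0)/61.12 = 4.69 kΩ.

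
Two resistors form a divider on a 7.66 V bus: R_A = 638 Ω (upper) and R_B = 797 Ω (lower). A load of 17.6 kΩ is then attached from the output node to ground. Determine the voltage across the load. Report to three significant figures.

V_out ≈ 4.17 V

The load sits in parallel with R_B: R_B‖R_L = (797 × 17600) / (797 + 17600) = 762.5 Ω.
V_out = 7.66 × 762.5 / (638 + 762.5) = 7.66 × 762.5/1400 = 4.17 V.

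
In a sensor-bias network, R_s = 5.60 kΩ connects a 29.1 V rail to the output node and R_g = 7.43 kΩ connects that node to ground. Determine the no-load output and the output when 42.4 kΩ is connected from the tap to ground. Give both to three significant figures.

Open-circuit: V = 29.1 × 7.43/(5.60 + 7.43) = 16.6 V.
With the load, R_g becomes R_g‖R_L = 6.322 kΩ, so V = 29.1 × 6.322/11.92 = 15.4 V.

Unloaded: 16.6 V; loaded: 15.4 V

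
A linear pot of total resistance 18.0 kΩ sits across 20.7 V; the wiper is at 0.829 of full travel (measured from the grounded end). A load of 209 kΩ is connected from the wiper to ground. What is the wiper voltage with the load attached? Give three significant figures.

The wiper splits the pot into (1−α)R = 3.078 kΩ above and αR = 14.92 kΩ below.
Lower section ‖ load = 13.93 kΩ.
V_wiper = 20.7 × 13.93/(3.078 + 13.93) = 17.0 V.

V ≈ 17.0 V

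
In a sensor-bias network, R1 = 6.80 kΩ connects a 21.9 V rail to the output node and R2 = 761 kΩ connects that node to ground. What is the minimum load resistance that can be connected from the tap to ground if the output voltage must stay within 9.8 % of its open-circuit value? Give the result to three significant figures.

R_L(min) ≈ 62.0 kΩ

Output resistance R_th = R1‖R2 = (6.80 × 761)/767.8 = 6.740 kΩ.
The fractional drop is R_th/(R_th + R_L); requiring this ≤ 0.0980 gives R_L ≥ R_th(1/0.0980 − 1) = 6.740 × 9.204 = 62.0 kΩ.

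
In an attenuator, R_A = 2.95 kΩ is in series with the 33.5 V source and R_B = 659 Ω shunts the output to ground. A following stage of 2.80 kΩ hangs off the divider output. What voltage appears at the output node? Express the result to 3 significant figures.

V_out ≈ 5.13 V

The load sits in parallel with R_B: R_B‖R_L = (659 × 2800) / (659 + 2800) = 533.4 Ω.
V_out = 33.5 × 533.4 / (2950 + 533.4) = 33.5 × 533.4/3483 = 5.13 V.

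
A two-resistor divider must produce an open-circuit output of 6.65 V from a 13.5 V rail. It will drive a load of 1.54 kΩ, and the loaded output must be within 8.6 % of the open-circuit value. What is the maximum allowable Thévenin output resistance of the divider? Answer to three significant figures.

R_th ≤ 145 Ω

Loading drop = R_th/(R_th + R_L) ≤ 0.0860, so R_th ≤ R_L · ε/(1−ε) = 1.54 kΩ × 0.0860/0.9140 = 145 Ω.
(Any R1, R2 with R2/(R1+R2) = 0.493 and R1‖R2 ≤ 145 Ω will meet the spec.)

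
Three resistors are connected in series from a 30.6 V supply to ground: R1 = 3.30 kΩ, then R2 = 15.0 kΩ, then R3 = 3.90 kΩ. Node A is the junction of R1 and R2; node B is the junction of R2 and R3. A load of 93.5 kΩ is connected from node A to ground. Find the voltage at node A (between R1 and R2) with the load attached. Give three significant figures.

V ≈ 25.3 V

Below node A the series string R2+R3 = 18.90 kΩ sits in parallel with the 93.5 kΩ load: 15.72 kΩ.
V_A = 30.6 × 15.72/(3.30 + 15.72) = 25.3 V.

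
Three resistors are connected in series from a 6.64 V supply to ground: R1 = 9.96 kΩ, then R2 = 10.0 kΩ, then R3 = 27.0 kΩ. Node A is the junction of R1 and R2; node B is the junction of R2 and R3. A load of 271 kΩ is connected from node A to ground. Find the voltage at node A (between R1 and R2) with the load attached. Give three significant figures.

Below node A the series string R2+R3 = 37.00 kΩ sits in parallel with the 271 kΩ load: 32.56 kΩ.
V_A = 6.64 × 32.56/(9.96 + 32.56) = 5.08 V.

V ≈ 5.08 V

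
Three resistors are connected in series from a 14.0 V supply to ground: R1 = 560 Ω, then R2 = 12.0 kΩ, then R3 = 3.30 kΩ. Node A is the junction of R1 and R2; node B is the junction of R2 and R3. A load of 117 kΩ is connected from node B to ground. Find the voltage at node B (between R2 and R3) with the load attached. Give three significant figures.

At node B, R3 is in parallel with the load: R3‖R_L = 3209 Ω.
Below node A the resistance is R2 + (R3‖R_L) = 15210 Ω, so V_A = 14.0 × 15210/15770 = 13.50 V.
Then V_B = V_A × (R3‖R_L)/(R2 + R3‖R_L) = 13.50 × 3209/15210 = 2.85 V.

V ≈ 2.85 V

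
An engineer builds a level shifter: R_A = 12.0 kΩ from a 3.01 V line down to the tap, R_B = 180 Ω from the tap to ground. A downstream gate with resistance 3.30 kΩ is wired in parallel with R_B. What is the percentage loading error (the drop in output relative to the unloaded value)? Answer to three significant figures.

The divider's output (Thévenin) resistance is R_A‖R_B = 177.3 Ω.
Fractional drop under load = R_th/(R_th + R_L) = 177.3 / (177.3 + 3300) = 0.05100.
So the output falls by 5.10 %.

5.10 %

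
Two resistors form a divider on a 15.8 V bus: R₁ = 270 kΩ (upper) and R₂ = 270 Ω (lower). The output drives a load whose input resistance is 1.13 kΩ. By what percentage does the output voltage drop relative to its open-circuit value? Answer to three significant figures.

The divider's output (Thévenin) resistance is R₁‖R₂ = 269.7 Ω.
Fractional drop under load = R_th/(R_th + R_L) = 269.7 / (269.7 + 1130) = 0.1927.
So the output falls by 19.3 %.

19.3 %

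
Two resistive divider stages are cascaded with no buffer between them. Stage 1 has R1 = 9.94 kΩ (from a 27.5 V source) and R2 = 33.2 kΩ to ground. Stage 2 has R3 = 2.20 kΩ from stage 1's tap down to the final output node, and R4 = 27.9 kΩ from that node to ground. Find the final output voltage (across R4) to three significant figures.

Stage 2 presents R3+R4 = 30.10 kΩ as a load on stage 1's tap.
Stage 1's lower leg becomes R2‖(R3+R4) = 15.79 kΩ, so V_mid = 27.5 × 15.79/25.73 = 16.87 V.
Stage 2 is itself unloaded: V_out = V_mid × R4/(R3+R4) = 16.87 × 27.9/30.10 = 15.6 V.

V_out ≈ 15.6 V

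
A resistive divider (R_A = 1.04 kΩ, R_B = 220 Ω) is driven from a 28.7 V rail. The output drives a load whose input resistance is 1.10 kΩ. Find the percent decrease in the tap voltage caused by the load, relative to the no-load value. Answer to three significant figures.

14.2 %

The divider's output (Thévenin) resistance is R_A‖R_B = 181.6 Ω.
Fractional drop under load = R_th/(R_th + R_L) = 181.6 / (181.6 + 1100) = 0.1417.
So the output falls by 14.2 %.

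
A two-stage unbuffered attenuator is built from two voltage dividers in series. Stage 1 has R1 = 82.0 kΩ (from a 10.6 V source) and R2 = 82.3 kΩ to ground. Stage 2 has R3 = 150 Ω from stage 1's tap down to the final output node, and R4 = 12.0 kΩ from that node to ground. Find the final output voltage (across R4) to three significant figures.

Stage 2 presents R3+R4 = 12150 Ω as a load on stage 1's tap.
Stage 1's lower leg becomes R2‖(R3+R4) = 10590 Ω, so V_mid = 10.6 × 10590/92590 = 1.212 V.
Stage 2 is itself unloaded: V_out = V_mid × R4/(R3+R4) = 1.212 × 12000/12150 = 1.20 V.

V_out ≈ 1.20 V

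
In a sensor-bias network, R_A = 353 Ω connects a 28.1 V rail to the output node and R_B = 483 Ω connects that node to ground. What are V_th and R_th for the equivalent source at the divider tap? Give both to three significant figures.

V_th = 16.2 V, R_th = 204 Ω

V_th is the open-circuit tap voltage: 28.1 × 483/(353 + 483) = 16.2 V.
With the supply zeroed, R_A and R_B appear in parallel from the tap: R_th = R_A‖R_B = (353 × 483)/836.0 = 204 Ω.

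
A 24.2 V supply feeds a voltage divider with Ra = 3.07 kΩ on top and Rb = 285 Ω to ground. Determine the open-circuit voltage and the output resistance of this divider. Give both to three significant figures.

V_th = 2.06 V, R_th = 261 Ω

V_th is the open-circuit tap voltage: 24.2 × 285/(3070 + 285) = 2.06 V.
With the supply zeroed, Ra and Rb appear in parallel from the tap: R_th = Ra‖Rb = (3070 × 285)/3355 = 261 Ω.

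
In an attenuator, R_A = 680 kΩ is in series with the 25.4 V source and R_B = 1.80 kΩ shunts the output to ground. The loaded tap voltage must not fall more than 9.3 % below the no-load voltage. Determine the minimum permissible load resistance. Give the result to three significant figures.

R_L(min) ≈ 17.5 kΩ

Output resistance R_th = R_A‖R_B = (680 × 1.80)/681.8 = 1.795 kΩ.
The fractional drop is R_th/(R_th + R_L); requiring this ≤ 0.0930 gives R_L ≥ R_th(1/0.0930 − 1) = 1.795 × 9.753 = 17.5 kΩ.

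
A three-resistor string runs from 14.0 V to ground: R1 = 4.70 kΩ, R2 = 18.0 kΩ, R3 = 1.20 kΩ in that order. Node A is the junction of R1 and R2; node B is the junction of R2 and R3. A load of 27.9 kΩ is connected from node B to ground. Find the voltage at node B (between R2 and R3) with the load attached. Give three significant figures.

V ≈ 0.675 V

At node B, R3 is in parallel with the load: R3‖R_L = 1.151 kΩ.
Below node A the resistance is R2 + (R3‖R_L) = 19.15 kΩ, so V_A = 14.0 × 19.15/23.85 = 11.24 V.
Then V_B = V_A × (R3‖R_L)/(R2 + R3‖R_L) = 11.24 × 1.151/19.15 = 0.675 V.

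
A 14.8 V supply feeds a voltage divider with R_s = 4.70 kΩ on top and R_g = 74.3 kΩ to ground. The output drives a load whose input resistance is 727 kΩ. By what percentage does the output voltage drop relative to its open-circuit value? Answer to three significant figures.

The divider's output (Thévenin) resistance is R_s‖R_g = 4.420 kΩ.
Fractional drop under load = R_th/(R_th + R_L) = 4.420 / (4.420 + 727) = 0.006044.
So the output falls by 0.604 %.

0.604 %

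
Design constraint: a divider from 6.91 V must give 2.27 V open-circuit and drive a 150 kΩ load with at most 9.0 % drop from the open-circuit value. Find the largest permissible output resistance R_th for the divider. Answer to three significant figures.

R_th ≤ 14.8 kΩ

Loading drop = R_th/(R_th + R_L) ≤ 0.0900, so R_th ≤ R_L · ε/(1−ε) = 150 kΩ × 0.0900/0.9100 = 14.8 kΩ.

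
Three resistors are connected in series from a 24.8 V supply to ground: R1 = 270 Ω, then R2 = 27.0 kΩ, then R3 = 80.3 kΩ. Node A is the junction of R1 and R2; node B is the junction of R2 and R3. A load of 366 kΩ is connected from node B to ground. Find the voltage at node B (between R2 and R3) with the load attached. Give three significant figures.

At node B, R3 is in parallel with the load: R3‖R_L = 65850 Ω.
Below node A the resistance is R2 + (R3‖R_L) = 92850 Ω, so V_A = 24.8 × 92850/93120 = 24.73 V.
Then V_B = V_A × (R3‖R_L)/(R2 + R3‖R_L) = 24.73 × 65850/92850 = 17.5 V.

V ≈ 17.5 V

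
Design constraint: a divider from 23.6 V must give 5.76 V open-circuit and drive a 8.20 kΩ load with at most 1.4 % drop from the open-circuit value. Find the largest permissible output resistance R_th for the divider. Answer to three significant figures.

Loading drop = R_th/(R_th + R_L) ≤ 0.0140, so R_th ≤ R_L · ε/(1−ε) = 8.20 kΩ × 0.0140/0.9860 = 116 Ω.
(Any R1, R2 with R2/(R1+R2) = 0.244 and R1‖R2 ≤ 116 Ω will meet the spec.)

R_th ≤ 116 Ω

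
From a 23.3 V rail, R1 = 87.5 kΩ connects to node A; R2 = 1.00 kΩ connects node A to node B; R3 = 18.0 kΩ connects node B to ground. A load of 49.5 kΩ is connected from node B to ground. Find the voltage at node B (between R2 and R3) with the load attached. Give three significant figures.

V ≈ 3.02 V

At node B, R3 is in parallel with the load: R3‖R_L = 13.20 kΩ.
Below node A the resistance is R2 + (R3‖R_L) = 14.20 kΩ, so V_A = 23.3 × 14.20/101.7 = 3.253 V.
Then V_B = V_A × (R3‖R_L)/(R2 + R3‖R_L) = 3.253 × 13.20/14.20 = 3.02 V.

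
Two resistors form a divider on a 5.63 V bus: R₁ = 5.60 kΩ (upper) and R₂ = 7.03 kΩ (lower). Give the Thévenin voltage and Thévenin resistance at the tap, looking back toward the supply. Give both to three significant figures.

V_th is the open-circuit tap voltage: 5.63 × 7.03/(5.60 + 7.03) = 3.13 V.
With the supply zeroed, R₁ and R₂ appear in parallel from the tap: R_th = R₁‖R₂ = (5.60 × 7.03)/12.63 = 3.12 kΩ.

V_th = 3.13 V, R_th = 3.12 kΩ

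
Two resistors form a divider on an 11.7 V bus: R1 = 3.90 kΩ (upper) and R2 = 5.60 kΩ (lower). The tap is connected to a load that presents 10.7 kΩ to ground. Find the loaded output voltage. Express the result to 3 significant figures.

V_out ≈ 5.68 V

The load sits in parallel with R2: R2‖R_L = (5.60 × 10.7) / (5.60 + 10.7) = 3.676 kΩ.
V_out = 11.7 × 3.676 / (3.90 + 3.676) = 11.7 × 3.676/7.576 = 5.68 V.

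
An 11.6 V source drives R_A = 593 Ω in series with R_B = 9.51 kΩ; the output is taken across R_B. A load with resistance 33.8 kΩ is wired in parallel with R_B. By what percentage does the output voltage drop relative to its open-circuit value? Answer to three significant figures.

The divider's output (Thévenin) resistance is R_A‖R_B = 558.2 Ω.
Fractional drop under load = R_th/(R_th + R_L) = 558.2 / (558.2 + 33800) = 0.01625.
So the output falls by 1.62 %.

1.62 %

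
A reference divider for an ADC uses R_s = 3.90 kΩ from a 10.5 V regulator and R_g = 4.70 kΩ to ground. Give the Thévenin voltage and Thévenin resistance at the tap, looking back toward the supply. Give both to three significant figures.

V_th = 5.74 V, R_th = 2.13 kΩ

V_th is the open-circuit tap voltage: 10.5 × 4.70/(3.90 + 4.70) = 5.74 V.
With the supply zeroed, R_s and R_g appear in parallel from the tap: R_th = R_s‖R_g = (3.90 × 4.70)/8.600 = 2.13 kΩ.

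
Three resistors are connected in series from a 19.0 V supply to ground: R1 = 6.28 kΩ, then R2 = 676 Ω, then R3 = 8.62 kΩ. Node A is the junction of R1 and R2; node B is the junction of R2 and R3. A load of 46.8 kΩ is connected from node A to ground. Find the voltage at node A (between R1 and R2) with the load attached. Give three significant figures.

Below node A the series string R2+R3 = 9296 Ω sits in parallel with the 46800 Ω load: 7756 Ω.
V_A = 19.0 × 7756/(6280 + 7756) = 10.5 V.

V ≈ 10.5 V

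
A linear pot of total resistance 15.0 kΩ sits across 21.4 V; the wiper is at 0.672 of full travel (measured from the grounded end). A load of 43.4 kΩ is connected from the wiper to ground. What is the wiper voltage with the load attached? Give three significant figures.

The wiper splits the pot into (1−α)R = 4.920 kΩ above and αR = 10.08 kΩ below.
Lower section ‖ load = 8.180 kΩ.
V_wiper = 21.4 × 8.180/(4.920 + 8.180) = 13.4 V.

V ≈ 13.4 V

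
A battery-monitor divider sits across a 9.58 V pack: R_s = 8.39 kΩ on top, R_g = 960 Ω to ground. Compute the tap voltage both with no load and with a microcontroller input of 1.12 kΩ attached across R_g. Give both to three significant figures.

Unloaded: 0.984 V; loaded: 0.556 V

Open-circuit: V = 9.58 × 960/(8390 + 960) = 0.984 V.
With the load, R_g becomes R_g‖R_L = 516.9 Ω, so V = 9.58 × 516.9/8907 = 0.556 V.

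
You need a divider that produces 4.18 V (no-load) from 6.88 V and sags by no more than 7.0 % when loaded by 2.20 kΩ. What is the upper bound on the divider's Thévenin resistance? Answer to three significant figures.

Loading drop = R_th/(R_th + R_L) ≤ 0.0700, so R_th ≤ R_L · ε/(1−ε) = 2.20 kΩ × 0.0700/0.9300 = 166 Ω.
(Any R1, R2 with R2/(R1+R2) = 0.608 and R1‖R2 ≤ 166 Ω will meet the spec.)

R_th ≤ 166 Ω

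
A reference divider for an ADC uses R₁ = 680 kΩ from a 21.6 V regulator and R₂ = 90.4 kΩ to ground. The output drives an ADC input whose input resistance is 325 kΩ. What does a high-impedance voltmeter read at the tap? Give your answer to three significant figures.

The load sits in parallel with R₂: R₂‖R_L = (90.4 × 325) / (90.4 + 325) = 70.73 kΩ.
V_out = 21.6 × 70.73 / (680 + 70.73) = 21.6 × 70.73/750.7 = 2.03 V.

V_out ≈ 2.03 V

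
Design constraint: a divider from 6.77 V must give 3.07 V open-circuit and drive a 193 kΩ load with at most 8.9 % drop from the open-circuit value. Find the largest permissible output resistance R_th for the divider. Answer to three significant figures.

Loading drop = R_th/(R_th + R_L) ≤ 0.0890, so R_th ≤ R_L · ε/(1−ε) = 193 kΩ × 0.0890/0.9110 = 18.9 kΩ.
(Any R1, R2 with R2/(R1+R2) = 0.453 and R1‖R2 ≤ 18.9 kΩ will meet the spec.)

R_th ≤ 18.9 kΩ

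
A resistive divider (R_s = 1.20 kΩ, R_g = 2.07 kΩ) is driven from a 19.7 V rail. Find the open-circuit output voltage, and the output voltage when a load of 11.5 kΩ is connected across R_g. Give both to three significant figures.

Open-circuit: V = 19.7 × 2.07/(1.20 + 2.07) = 12.5 V.
With the load, R_g becomes R_g‖R_L = 1.754 kΩ, so V = 19.7 × 1.754/2.954 = 11.7 V.

Unloaded: 12.5 V; loaded: 11.7 V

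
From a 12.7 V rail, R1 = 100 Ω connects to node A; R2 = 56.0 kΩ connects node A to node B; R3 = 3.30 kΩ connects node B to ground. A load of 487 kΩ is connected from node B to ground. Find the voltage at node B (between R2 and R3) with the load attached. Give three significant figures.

At node B, R3 is in parallel with the load: R3‖R_L = 3278 Ω.
Below node A the resistance is R2 + (R3‖R_L) = 59280 Ω, so V_A = 12.7 × 59280/59380 = 12.68 V.
Then V_B = V_A × (R3‖R_L)/(R2 + R3‖R_L) = 12.68 × 3278/59280 = 0.701 V.

V ≈ 0.701 V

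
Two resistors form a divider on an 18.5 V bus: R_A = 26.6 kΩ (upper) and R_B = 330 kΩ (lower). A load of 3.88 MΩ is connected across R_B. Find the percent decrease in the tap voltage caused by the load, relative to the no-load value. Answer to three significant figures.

0.630 %

The divider's output (Thévenin) resistance is R_A‖R_B = 24.62 kΩ.
Fractional drop under load = R_th/(R_th + R_L) = 24.62 / (24.62 + 3880) = 0.006304.
So the output falls by 0.630 %.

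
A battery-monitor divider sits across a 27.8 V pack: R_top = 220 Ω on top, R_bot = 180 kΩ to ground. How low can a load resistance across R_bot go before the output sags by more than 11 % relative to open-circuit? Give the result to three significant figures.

Output resistance R_th = R_top‖R_bot = (220 × 180000)/180200 = 219.7 Ω.
The fractional drop is R_th/(R_th + R_L); requiring this ≤ 0.110 gives R_L ≥ R_th(1/0.110 − 1) = 219.7 × 8.091 = 1.78 kΩ.

R_L(min) ≈ 1.78 kΩ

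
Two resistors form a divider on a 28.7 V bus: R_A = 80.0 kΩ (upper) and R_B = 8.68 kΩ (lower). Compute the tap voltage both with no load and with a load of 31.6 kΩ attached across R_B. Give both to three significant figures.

Open-circuit: V = 28.7 × 8.68/(80.0 + 8.68) = 2.81 V.
With the load, R_B becomes R_B‖R_L = 6.810 kΩ, so V = 28.7 × 6.810/86.81 = 2.25 V.

Unloaded: 2.81 V; loaded: 2.25 V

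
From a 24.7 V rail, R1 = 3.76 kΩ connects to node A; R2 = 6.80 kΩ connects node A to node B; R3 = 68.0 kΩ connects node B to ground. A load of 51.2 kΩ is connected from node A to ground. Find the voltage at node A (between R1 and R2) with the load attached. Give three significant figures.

V ≈ 22.0 V

Below node A the series string R2+R3 = 74.80 kΩ sits in parallel with the 51.2 kΩ load: 30.39 kΩ.
V_A = 24.7 × 30.39/(3.76 + 30.39) = 22.0 V.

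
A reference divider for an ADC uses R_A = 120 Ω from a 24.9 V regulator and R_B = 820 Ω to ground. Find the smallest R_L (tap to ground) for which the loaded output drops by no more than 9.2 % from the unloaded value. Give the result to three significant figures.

R_L(min) ≈ 1.03 kΩ

Output resistance R_th = R_A‖R_B = (120 × 820)/940.0 = 104.7 Ω.
The fractional drop is R_th/(R_th + R_L); requiring this ≤ 0.0920 gives R_L ≥ R_th(1/0.0920 − 1) = 104.7 × 9.870 = 1.03 kΩ.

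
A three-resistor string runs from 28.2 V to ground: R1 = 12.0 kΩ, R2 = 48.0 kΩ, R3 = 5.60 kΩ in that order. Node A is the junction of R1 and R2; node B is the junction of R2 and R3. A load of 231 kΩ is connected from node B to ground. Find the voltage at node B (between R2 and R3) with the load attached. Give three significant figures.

V ≈ 2.36 V

At node B, R3 is in parallel with the load: R3‖R_L = 5.467 kΩ.
Below node A the resistance is R2 + (R3‖R_L) = 53.47 kΩ, so V_A = 28.2 × 53.47/65.47 = 23.03 V.
Then V_B = V_A × (R3‖R_L)/(R2 + R3‖R_L) = 23.03 × 5.467/53.47 = 2.36 V.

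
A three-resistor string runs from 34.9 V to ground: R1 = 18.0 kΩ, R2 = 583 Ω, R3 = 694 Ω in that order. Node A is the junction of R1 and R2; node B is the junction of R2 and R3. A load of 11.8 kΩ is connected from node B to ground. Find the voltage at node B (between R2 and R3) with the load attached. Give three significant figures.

V ≈ 1.19 V

At node B, R3 is in parallel with the load: R3‖R_L = 655.5 Ω.
Below node A the resistance is R2 + (R3‖R_L) = 1238 Ω, so V_A = 34.9 × 1238/19240 = 2.247 V.
Then V_B = V_A × (R3‖R_L)/(R2 + R3‖R_L) = 2.247 × 655.5/1238 = 1.19 V.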